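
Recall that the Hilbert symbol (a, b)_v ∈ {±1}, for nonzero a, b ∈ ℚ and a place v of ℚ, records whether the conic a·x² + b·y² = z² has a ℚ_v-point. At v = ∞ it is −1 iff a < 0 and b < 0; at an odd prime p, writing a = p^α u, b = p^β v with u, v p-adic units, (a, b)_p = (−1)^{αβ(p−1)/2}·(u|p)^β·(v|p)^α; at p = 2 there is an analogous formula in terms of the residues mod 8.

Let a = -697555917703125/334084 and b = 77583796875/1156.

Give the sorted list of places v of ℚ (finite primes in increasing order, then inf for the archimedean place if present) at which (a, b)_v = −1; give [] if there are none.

[2, 13]

Mod squares: a ≡ -44733, b ≡ 403. Check v ∈ {∞, 2, 3, 5, 13, 17, 31, 37}.
v=∞: -44733 < 0 and 403 > 0  ⇒  (a,b)_∞ = +1.
v=13: a=13^1·(≡1), b=13^1·(≡11) mod 13; (1|13)=+1, (11|13)=-1; (−1)^{1·1·6}·(+1)^1·(-1)^1 = -1.
v=2: v_2(a)=-2, v_2(b)=-2; units ≡ 3, 3 (mod 8); ε·ε+αω+βω = 1·1+-2·1+-2·1 ≡ 1  ⇒  (a,b)_2 = -1.
v=37: a=37^3·(≡16), b=37^2·(≡30) mod 37; (16|37)=+1, (30|37)=+1; (−1)^{3·2·18}·(+1)^2·(+1)^3 = +1.
v=3: a=3^7·(≡2), b=3^2·(≡1) mod 3; (2|3)=-1, (1|3)=+1; (−1)^{7·2·1}·(-1)^2·(+1)^7 = +1.
v=5: a=5^6·(≡3), b=5^6·(≡3) mod 5; (3|5)=-1, (3|5)=-1; (−1)^{6·6·2}·(-1)^6·(-1)^6 = +1.
v=17: a=17^-4·(≡3), b=17^-2·(≡10) mod 17; (3|17)=-1, (10|17)=-1; (−1)^{-4·-2·8}·(-1)^-2·(-1)^-4 = +1.
v=31: a=31^1·(≡9), b=31^1·(≡3) mod 31; (9|31)=+1, (3|31)=-1; (−1)^{1·1·15}·(+1)^1·(-1)^1 = +1.
|Ram(-44733, 403)| = 2, even; anisotropic at {2, 13}.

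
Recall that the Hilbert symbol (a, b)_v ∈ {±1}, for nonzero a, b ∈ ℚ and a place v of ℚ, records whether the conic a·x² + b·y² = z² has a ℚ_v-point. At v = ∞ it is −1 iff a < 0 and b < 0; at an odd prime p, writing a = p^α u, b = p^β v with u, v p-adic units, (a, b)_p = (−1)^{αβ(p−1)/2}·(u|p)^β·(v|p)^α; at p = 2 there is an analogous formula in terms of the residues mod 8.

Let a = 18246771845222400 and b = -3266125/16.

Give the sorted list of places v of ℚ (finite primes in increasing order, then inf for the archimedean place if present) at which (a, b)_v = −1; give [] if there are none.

Mod squares: a ≡ 29, b ≡ -130645. Check v ∈ {∞, 2, 3, 5, 17, 29, 53}.
v=2: v_2(a)=12, v_2(b)=-4; units ≡ 5, 3 (mod 8); ε·ε+αω+βω = 0·1+12·1+-4·1 ≡ 0  ⇒  (a,b)_2 = +1.
v=53: a=53^2·(≡38), b=53^1·(≡34) mod 53; (38|53)=+1, (34|53)=-1; (−1)^{2·1·26}·(+1)^1·(-1)^2 = +1.
v=3: a=3^2·(≡2), b=3^0·(≡2) mod 3; (2|3)=-1, (2|3)=-1; (−1)^{2·0·1}·(-1)^0·(-1)^2 = +1.
v=∞: 29 > 0 and -130645 < 0  ⇒  (a,b)_∞ = +1.
v=17: a=17^2·(≡11), b=17^1·(≡8) mod 17; (11|17)=-1, (8|17)=+1; (−1)^{2·1·8}·(-1)^1·(+1)^2 = -1.
v=5: a=5^2·(≡1), b=5^3·(≡1) mod 5; (1|5)=+1, (1|5)=+1; (−1)^{2·3·2}·(+1)^3·(+1)^2 = +1.
v=29: a=29^3·(≡7), b=29^1·(≡17) mod 29; (7|29)=+1, (17|29)=-1; (−1)^{3·1·14}·(+1)^1·(-1)^3 = -1.
(29, -130645 / ℚ) ramifies at {17, 29}: a division algebra.

[17, 29]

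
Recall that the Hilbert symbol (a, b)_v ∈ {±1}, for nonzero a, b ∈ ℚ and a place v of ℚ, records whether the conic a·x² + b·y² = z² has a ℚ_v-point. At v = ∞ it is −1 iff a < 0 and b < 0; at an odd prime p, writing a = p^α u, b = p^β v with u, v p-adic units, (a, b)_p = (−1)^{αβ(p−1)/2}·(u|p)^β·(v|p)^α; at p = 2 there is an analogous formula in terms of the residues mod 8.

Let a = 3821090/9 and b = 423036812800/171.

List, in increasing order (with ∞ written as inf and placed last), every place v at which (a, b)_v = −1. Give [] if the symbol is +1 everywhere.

(a, b) ≡ (22610, 4522) mod (ℚ^×)²; places V = {2, 3, 5, 7, 13, 17, 19, 31, ∞}.
(a,b)_3: α=-2, u≡2; β=-2, v≡1 (mod 3); (2|3)=-1, (1|3)=+1; sign (−1)^0·-1^-2·+1^-2 = +1.
(a,b)_31: α=0, u≡24; β=2, v≡21 (mod 31); (24|31)=-1, (21|31)=-1; sign (−1)^0·-1^2·-1^0 = +1.
(a,b)_∞: sgn(22610)=+, sgn(4522)=+, so +1.
(a,b)_13: α=2, u≡9; β=0, v≡2 (mod 13); (9|13)=+1, (2|13)=-1; sign (−1)^0·+1^0·-1^2 = +1.
(a,b)_7: α=1, u≡5; β=1, v≡2 (mod 7); (5|7)=-1, (2|7)=+1; sign (−1)^1·-1^1·+1^1 = +1.
(a,b)_5: α=1, u≡2; β=2, v≡2 (mod 5); (2|5)=-1, (2|5)=-1; sign (−1)^0·-1^2·-1^1 = -1.
(a,b)_19: α=1, u≡10; β=-1, v≡18 (mod 19); (10|19)=-1, (18|19)=-1; sign (−1)^1·-1^-1·-1^1 = -1.
(a,b)_2: α=1, β=9; u≡1, v≡5 (mod 8); ε(u)ε(v)=0·0, αω(v)=1·1, βω(u)=9·0; sum ≡ 1  ⇒  -1.
(a,b)_17: α=1, u≡9; β=3, v≡5 (mod 17); (9|17)=+1, (5|17)=-1; sign (−1)^0·+1^3·-1^1 = -1.
(22610, 4522 / ℚ) ramifies at {2, 5, 17, 19}: a division algebra.

[2, 5, 17, 19]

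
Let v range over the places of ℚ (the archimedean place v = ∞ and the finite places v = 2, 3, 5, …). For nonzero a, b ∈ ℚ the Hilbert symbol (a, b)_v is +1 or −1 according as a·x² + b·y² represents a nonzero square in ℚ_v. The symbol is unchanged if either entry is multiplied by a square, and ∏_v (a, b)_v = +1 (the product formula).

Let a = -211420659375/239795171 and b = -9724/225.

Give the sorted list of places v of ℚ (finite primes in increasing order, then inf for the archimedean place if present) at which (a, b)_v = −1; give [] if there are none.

(a, b) ≡ (-1045, -2431) mod (ℚ^×)²; places V = {2, 3, 5, 7, 11, 13, 17, 19, 23, 29, 37, ∞}.
(a,b)_∞: sgn(-1045)=−, sgn(-2431)=−, so -1.
(a,b)_13: α=0, u≡2; β=1, v≡8 (mod 13); (2|13)=-1, (8|13)=-1; sign (−1)^0·-1^1·-1^0 = -1.
(a,b)_5: α=5, u≡4; β=-2, v≡4 (mod 5); (4|5)=+1, (4|5)=+1; sign (−1)^0·+1^-2·+1^5 = +1.
(a,b)_19: α=1, u≡2; β=0, v≡5 (mod 19); (2|19)=-1, (5|19)=+1; sign (−1)^0·-1^0·+1^1 = +1.
(a,b)_29: α=-2, u≡13; β=0, v≡22 (mod 29); (13|29)=+1, (22|29)=+1; sign (−1)^0·+1^0·+1^-2 = +1.
(a,b)_3: α=2, u≡2; β=-2, v≡2 (mod 3); (2|3)=-1, (2|3)=-1; sign (−1)^0·-1^-2·-1^2 = +1.
(a,b)_23: α=-2, u≡13; β=0, v≡22 (mod 23); (13|23)=+1, (22|23)=-1; sign (−1)^0·+1^0·-1^-2 = +1.
(a,b)_37: α=2, u≡7; β=0, v≡27 (mod 37); (7|37)=+1, (27|37)=+1; sign (−1)^0·+1^0·+1^2 = +1.
(a,b)_7: α=-2, u≡6; β=0, v≡6 (mod 7); (6|7)=-1, (6|7)=-1; sign (−1)^0·-1^0·-1^-2 = +1.
(a,b)_11: α=-1, u≡3; β=1, v≡8 (mod 11); (3|11)=+1, (8|11)=-1; sign (−1)^1·+1^1·-1^-1 = +1.
(a,b)_2: α=0, β=2; u≡3, v≡1 (mod 8); ε(u)ε(v)=1·0, αω(v)=0·0, βω(u)=2·1; sum ≡ 0  ⇒  +1.
(a,b)_17: α=2, u≡2; β=1, v≡10 (mod 17); (2|17)=+1, (10|17)=-1; sign (−1)^0·+1^1·-1^2 = +1.
(-1045, -2431 / ℚ) ramifies at {13, ∞}: a division algebra.

[13, inf]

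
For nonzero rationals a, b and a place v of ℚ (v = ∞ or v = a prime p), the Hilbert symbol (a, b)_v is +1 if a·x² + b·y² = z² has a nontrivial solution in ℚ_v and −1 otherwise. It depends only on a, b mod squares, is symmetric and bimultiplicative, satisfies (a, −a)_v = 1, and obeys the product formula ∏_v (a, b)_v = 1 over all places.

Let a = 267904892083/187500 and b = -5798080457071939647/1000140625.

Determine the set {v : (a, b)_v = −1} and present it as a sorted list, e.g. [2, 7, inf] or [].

(a, b) ≡ (3441, -1887) mod (ℚ^×)²; places V = {2, 3, 5, 11, 13, 17, 23, 29, 31, 37, ∞}.
(a,b)_3: α=-1, u≡1; β=5, v≡1 (mod 3); (1|3)=+1, (1|3)=+1; sign (−1)^1·+1^5·+1^-1 = -1.
(a,b)_5: α=-6, u≡4; β=-6, v≡2 (mod 5); (4|5)=+1, (2|5)=-1; sign (−1)^0·+1^-6·-1^-6 = +1.
(a,b)_13: α=0, u≡10; β=2, v≡11 (mod 13); (10|13)=+1, (11|13)=-1; sign (−1)^0·+1^2·-1^0 = +1.
(a,b)_23: α=0, u≡7; β=-2, v≡14 (mod 23); (7|23)=-1, (14|23)=-1; sign (−1)^0·-1^-2·-1^0 = +1.
(a,b)_37: α=1, u≡20; β=1, v≡32 (mod 37); (20|37)=-1, (32|37)=-1; sign (−1)^0·-1^1·-1^1 = +1.
(a,b)_29: α=2, u≡17; β=2, v≡12 (mod 29); (17|29)=-1, (12|29)=-1; sign (−1)^0·-1^2·-1^2 = +1.
(a,b)_17: α=2, u≡7; β=3, v≡8 (mod 17); (7|17)=-1, (8|17)=+1; sign (−1)^0·-1^3·+1^2 = -1.
(a,b)_2: α=-2, β=0; u≡1, v≡1 (mod 8); ε(u)ε(v)=0·0, αω(v)=-2·0, βω(u)=0·0; sum ≡ 0  ⇒  +1.
(a,b)_11: α=0, u≡3; β=-2, v≡1 (mod 11); (3|11)=+1, (1|11)=+1; sign (−1)^0·+1^-2·+1^0 = +1.
(a,b)_∞: sgn(3441)=+, sgn(-1887)=−, so +1.
(a,b)_31: α=3, u≡20; β=4, v≡16 (mod 31); (20|31)=+1, (16|31)=+1; sign (−1)^0·+1^4·+1^3 = +1.
(3441, -1887 / ℚ) ramifies at {3, 17}: a division algebra.

[3, 17]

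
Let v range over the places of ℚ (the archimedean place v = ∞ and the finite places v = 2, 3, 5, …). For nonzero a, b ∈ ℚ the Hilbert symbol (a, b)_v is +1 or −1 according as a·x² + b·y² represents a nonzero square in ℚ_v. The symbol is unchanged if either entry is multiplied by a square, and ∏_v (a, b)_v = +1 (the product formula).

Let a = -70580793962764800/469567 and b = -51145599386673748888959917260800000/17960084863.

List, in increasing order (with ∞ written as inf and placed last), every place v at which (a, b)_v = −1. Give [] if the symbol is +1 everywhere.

[2, 13, 17, inf]

Mod squares: a ≡ -6006, b ≡ -19635. Check v ∈ {∞, 2, 3, 5, 7, 11, 13, 17, 19, 37}.
v=37: a=37^-2·(≡36), b=37^-6·(≡7) mod 37; (36|37)=+1, (7|37)=+1; (−1)^{-2·-6·18}·(+1)^-6·(+1)^-2 = +1.
v=∞: -6006 < 0 and -19635 < 0  ⇒  (a,b)_∞ = -1.
v=5: a=5^2·(≡4), b=5^5·(≡3) mod 5; (4|5)=+1, (3|5)=-1; (−1)^{2·5·2}·(+1)^5·(-1)^2 = +1.
v=11: a=11^1·(≡1), b=11^3·(≡2) mod 11; (1|11)=+1, (2|11)=-1; (−1)^{1·3·5}·(+1)^3·(-1)^1 = +1.
v=3: a=3^7·(≡2), b=3^9·(≡1) mod 3; (2|3)=-1, (1|3)=+1; (−1)^{7·9·1}·(-1)^9·(+1)^7 = +1.
v=17: a=17^2·(≡10), b=17^3·(≡8) mod 17; (10|17)=-1, (8|17)=+1; (−1)^{2·3·8}·(-1)^3·(+1)^2 = -1.
v=13: a=13^3·(≡7), b=13^4·(≡7) mod 13; (7|13)=-1, (7|13)=-1; (−1)^{3·4·6}·(-1)^4·(-1)^3 = -1.
v=7: a=7^-3·(≡5), b=7^-1·(≡2) mod 7; (5|7)=-1, (2|7)=+1; (−1)^{-3·-1·3}·(-1)^-1·(+1)^-3 = +1.
v=2: v_2(a)=9, v_2(b)=18; units ≡ 5, 5 (mod 8); ε·ε+αω+βω = 0·0+9·1+18·1 ≡ 1  ⇒  (a,b)_2 = -1.
v=19: a=19^2·(≡9), b=19^8·(≡5) mod 19; (9|19)=+1, (5|19)=+1; (−1)^{2·8·9}·(+1)^8·(+1)^2 = +1.
(-6006, -19635 / ℚ) ramifies at {2, 13, 17, ∞}: a division algebra.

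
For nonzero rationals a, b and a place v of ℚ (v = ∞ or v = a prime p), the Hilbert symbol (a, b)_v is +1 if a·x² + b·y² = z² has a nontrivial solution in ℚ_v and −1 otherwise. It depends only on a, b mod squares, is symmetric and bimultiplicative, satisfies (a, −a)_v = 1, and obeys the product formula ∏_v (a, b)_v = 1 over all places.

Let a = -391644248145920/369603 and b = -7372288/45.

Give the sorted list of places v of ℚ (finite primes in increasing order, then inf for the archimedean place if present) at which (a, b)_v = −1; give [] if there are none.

[2, inf]

(a, b) ≡ (-510, -1190) mod (ℚ^×)²; places V = {2, 3, 5, 7, 11, 13, 17, ∞}.
(a,b)_7: α=4, u≡4; β=1, v≡5 (mod 7); (4|7)=+1, (5|7)=-1; sign (−1)^0·+1^1·-1^4 = +1.
(a,b)_5: α=1, u≡2; β=-1, v≡3 (mod 5); (2|5)=-1, (3|5)=-1; sign (−1)^0·-1^-1·-1^1 = +1.
(a,b)_11: α=4, u≡10; β=2, v≡1 (mod 11); (10|11)=-1, (1|11)=+1; sign (−1)^0·-1^2·+1^4 = +1.
(a,b)_3: α=-7, u≡1; β=-2, v≡1 (mod 3); (1|3)=+1, (1|3)=+1; sign (−1)^0·+1^-2·+1^-7 = +1.
(a,b)_∞: sgn(-510)=−, sgn(-1190)=−, so -1.
(a,b)_17: α=1, u≡13; β=1, v≡16 (mod 17); (13|17)=+1, (16|17)=+1; sign (−1)^0·+1^1·+1^1 = +1.
(a,b)_2: α=17, β=9; u≡1, v≡5 (mod 8); ε(u)ε(v)=0·0, αω(v)=17·1, βω(u)=9·0; sum ≡ 1  ⇒  -1.
(a,b)_13: α=-2, u≡12; β=0, v≡2 (mod 13); (12|13)=+1, (2|13)=-1; sign (−1)^0·+1^0·-1^-2 = +1.
(-510, -1190 / ℚ) ramifies at {2, ∞}: a division algebra.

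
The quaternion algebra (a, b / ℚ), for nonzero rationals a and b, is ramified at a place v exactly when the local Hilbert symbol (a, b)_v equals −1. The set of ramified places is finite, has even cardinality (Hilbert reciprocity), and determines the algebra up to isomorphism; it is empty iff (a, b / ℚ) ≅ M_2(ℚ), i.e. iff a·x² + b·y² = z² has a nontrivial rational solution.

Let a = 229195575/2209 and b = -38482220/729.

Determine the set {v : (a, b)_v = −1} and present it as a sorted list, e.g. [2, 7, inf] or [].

[5, 17]

Mod squares: a ≡ 113183, b ≡ -9620555. Check v ∈ {∞, 2, 3, 5, 7, 17, 19, 23, 37, 47}.
v=17: a=17^0·(≡6), b=17^1·(≡4) mod 17; (6|17)=-1, (4|17)=+1; (−1)^{0·1·8}·(-1)^1·(+1)^0 = -1.
v=23: a=23^1·(≡22), b=23^1·(≡4) mod 23; (22|23)=-1, (4|23)=+1; (−1)^{1·1·11}·(-1)^1·(+1)^1 = +1.
v=∞: 113183 > 0 and -9620555 < 0  ⇒  (a,b)_∞ = +1.
v=7: a=7^1·(≡3), b=7^1·(≡4) mod 7; (3|7)=-1, (4|7)=+1; (−1)^{1·1·3}·(-1)^1·(+1)^1 = +1.
v=37: a=37^1·(≡16), b=37^1·(≡26) mod 37; (16|37)=+1, (26|37)=+1; (−1)^{1·1·18}·(+1)^1·(+1)^1 = +1.
v=5: a=5^2·(≡2), b=5^1·(≡4) mod 5; (2|5)=-1, (4|5)=+1; (−1)^{2·1·2}·(-1)^1·(+1)^2 = -1.
v=3: a=3^4·(≡2), b=3^-6·(≡1) mod 3; (2|3)=-1, (1|3)=+1; (−1)^{4·-6·1}·(-1)^-6·(+1)^4 = +1.
v=19: a=19^1·(≡3), b=19^1·(≡11) mod 19; (3|19)=-1, (11|19)=+1; (−1)^{1·1·9}·(-1)^1·(+1)^1 = +1.
v=2: v_2(a)=0, v_2(b)=2; units ≡ 7, 5 (mod 8); ε·ε+αω+βω = 1·0+0·1+2·0 ≡ 0  ⇒  (a,b)_2 = +1.
v=47: a=47^-2·(≡28), b=47^0·(≡34) mod 47; (28|47)=+1, (34|47)=+1; (−1)^{-2·0·23}·(+1)^0·(+1)^-2 = +1.
(113183, -9620555 / ℚ) ramifies at {5, 17}: a division algebra.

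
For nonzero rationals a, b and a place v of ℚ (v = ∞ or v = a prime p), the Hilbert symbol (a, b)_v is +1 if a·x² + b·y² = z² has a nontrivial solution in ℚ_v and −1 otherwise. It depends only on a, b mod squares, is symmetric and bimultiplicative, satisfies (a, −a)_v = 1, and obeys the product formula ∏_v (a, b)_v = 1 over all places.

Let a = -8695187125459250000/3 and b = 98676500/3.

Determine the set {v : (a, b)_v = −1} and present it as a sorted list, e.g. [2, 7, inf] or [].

[17, 19]

Mod squares: a ≡ -2679, b ≡ 2960295. Check v ∈ {∞, 2, 3, 5, 13, 17, 19, 47}.
v=5: a=5^6·(≡1), b=5^3·(≡4) mod 5; (1|5)=+1, (4|5)=+1; (−1)^{6·3·2}·(+1)^3·(+1)^6 = +1.
v=47: a=47^3·(≡9), b=47^1·(≡19) mod 47; (9|47)=+1, (19|47)=-1; (−1)^{3·1·23}·(+1)^1·(-1)^3 = +1.
v=2: v_2(a)=4, v_2(b)=2; units ≡ 1, 7 (mod 8); ε·ε+αω+βω = 0·1+4·0+2·0 ≡ 0  ⇒  (a,b)_2 = +1.
v=13: a=13^2·(≡3), b=13^1·(≡7) mod 13; (3|13)=+1, (7|13)=-1; (−1)^{2·1·6}·(+1)^1·(-1)^2 = +1.
v=∞: -2679 < 0 and 2960295 > 0  ⇒  (a,b)_∞ = +1.
v=3: a=3^-1·(≡1), b=3^-1·(≡2) mod 3; (1|3)=+1, (2|3)=-1; (−1)^{-1·-1·1}·(+1)^-1·(-1)^-1 = +1.
v=17: a=17^2·(≡7), b=17^1·(≡1) mod 17; (7|17)=-1, (1|17)=+1; (−1)^{2·1·8}·(-1)^1·(+1)^2 = -1.
v=19: a=19^3·(≡7), b=19^1·(≡7) mod 19; (7|19)=+1, (7|19)=+1; (−1)^{3·1·9}·(+1)^1·(+1)^3 = -1.
(-2679, 2960295 / ℚ) ramifies at {17, 19}: a division algebra.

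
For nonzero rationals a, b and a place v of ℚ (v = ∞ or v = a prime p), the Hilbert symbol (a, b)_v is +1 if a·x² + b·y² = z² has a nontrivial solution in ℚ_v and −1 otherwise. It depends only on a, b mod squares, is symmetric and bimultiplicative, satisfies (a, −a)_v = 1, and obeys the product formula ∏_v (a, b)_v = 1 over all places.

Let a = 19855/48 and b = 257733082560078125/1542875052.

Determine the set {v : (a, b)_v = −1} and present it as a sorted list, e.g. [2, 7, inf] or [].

(a, b) ≡ (165, 25935) mod (ℚ^×)²; places V = {2, 3, 5, 7, 11, 13, 17, 19, 23, 29, ∞}.
(a,b)_5: α=1, u≡2; β=7, v≡2 (mod 5); (2|5)=-1, (2|5)=-1; sign (−1)^0·-1^7·-1^1 = +1.
(a,b)_13: α=0, u≡12; β=1, v≡6 (mod 13); (12|13)=+1, (6|13)=-1; sign (−1)^0·+1^1·-1^0 = +1.
(a,b)_7: α=0, u≡4; β=1, v≡2 (mod 7); (4|7)=+1, (2|7)=+1; sign (−1)^0·+1^1·+1^0 = +1.
(a,b)_23: α=0, u≡3; β=-2, v≡19 (mod 23); (3|23)=+1, (19|23)=-1; sign (−1)^0·+1^-2·-1^0 = +1.
(a,b)_2: α=-4, β=-2; u≡5, v≡7 (mod 8); ε(u)ε(v)=0·1, αω(v)=-4·0, βω(u)=-2·1; sum ≡ 0  ⇒  +1.
(a,b)_∞: sgn(165)=+, sgn(25935)=+, so +1.
(a,b)_17: α=0, u≡6; β=-2, v≡6 (mod 17); (6|17)=-1, (6|17)=-1; sign (−1)^0·-1^-2·-1^0 = +1.
(a,b)_29: α=0, u≡1; β=-2, v≡25 (mod 29); (1|29)=+1, (25|29)=+1; sign (−1)^0·+1^-2·+1^0 = +1.
(a,b)_11: α=1, u≡3; β=4, v≡6 (mod 11); (3|11)=+1, (6|11)=-1; sign (−1)^0·+1^4·-1^1 = -1.
(a,b)_19: α=2, u≡15; β=5, v≡9 (mod 19); (15|19)=-1, (9|19)=+1; sign (−1)^0·-1^5·+1^2 = -1.
(a,b)_3: α=-1, u≡1; β=-1, v≡2 (mod 3); (1|3)=+1, (2|3)=-1; sign (−1)^1·+1^-1·-1^-1 = +1.
|Ram(165, 25935)| = 2, even; anisotropic at {11, 19}.

[11, 19]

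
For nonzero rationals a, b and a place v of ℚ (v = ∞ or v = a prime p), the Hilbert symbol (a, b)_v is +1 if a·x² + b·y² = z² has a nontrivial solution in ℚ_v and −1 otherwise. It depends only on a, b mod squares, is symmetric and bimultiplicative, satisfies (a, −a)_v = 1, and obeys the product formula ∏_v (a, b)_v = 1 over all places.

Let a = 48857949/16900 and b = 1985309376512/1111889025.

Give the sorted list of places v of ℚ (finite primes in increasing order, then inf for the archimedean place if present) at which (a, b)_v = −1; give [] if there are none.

[7, 11, 17, 31]

Mod squares: a ≡ 2261, b ≡ 12617. Check v ∈ {∞, 2, 3, 5, 7, 11, 13, 17, 19, 31, 37}.
v=17: a=17^1·(≡14), b=17^0·(≡14) mod 17; (14|17)=-1, (14|17)=-1; (−1)^{1·0·8}·(-1)^0·(-1)^1 = -1.
v=13: a=13^-2·(≡4), b=13^-2·(≡11) mod 13; (4|13)=+1, (11|13)=-1; (−1)^{-2·-2·6}·(+1)^-2·(-1)^-2 = +1.
v=37: a=37^0·(≡16), b=37^1·(≡14) mod 37; (16|37)=+1, (14|37)=-1; (−1)^{0·1·18}·(+1)^1·(-1)^0 = +1.
v=5: a=5^-2·(≡4), b=5^-2·(≡2) mod 5; (4|5)=+1, (2|5)=-1; (−1)^{-2·-2·2}·(+1)^-2·(-1)^-2 = +1.
v=3: a=3^2·(≡2), b=3^-6·(≡2) mod 3; (2|3)=-1, (2|3)=-1; (−1)^{2·-6·1}·(-1)^-6·(-1)^2 = +1.
v=7: a=7^5·(≡1), b=7^4·(≡3) mod 7; (1|7)=+1, (3|7)=-1; (−1)^{5·4·3}·(+1)^4·(-1)^5 = -1.
v=31: a=31^0·(≡24), b=31^1·(≡4) mod 31; (24|31)=-1, (4|31)=+1; (−1)^{0·1·15}·(-1)^1·(+1)^0 = -1.
v=∞: 2261 > 0 and 12617 > 0  ⇒  (a,b)_∞ = +1.
v=11: a=11^0·(≡2), b=11^1·(≡3) mod 11; (2|11)=-1, (3|11)=+1; (−1)^{0·1·5}·(-1)^1·(+1)^0 = -1.
v=2: v_2(a)=-2, v_2(b)=16; units ≡ 5, 1 (mod 8); ε·ε+αω+βω = 0·0+-2·0+16·1 ≡ 0  ⇒  (a,b)_2 = +1.
v=19: a=19^1·(≡16), b=19^-2·(≡17) mod 19; (16|19)=+1, (17|19)=+1; (−1)^{1·-2·9}·(+1)^-2·(+1)^1 = +1.
(2261, 12617 / ℚ) ramifies at {7, 11, 17, 31}: a division algebra.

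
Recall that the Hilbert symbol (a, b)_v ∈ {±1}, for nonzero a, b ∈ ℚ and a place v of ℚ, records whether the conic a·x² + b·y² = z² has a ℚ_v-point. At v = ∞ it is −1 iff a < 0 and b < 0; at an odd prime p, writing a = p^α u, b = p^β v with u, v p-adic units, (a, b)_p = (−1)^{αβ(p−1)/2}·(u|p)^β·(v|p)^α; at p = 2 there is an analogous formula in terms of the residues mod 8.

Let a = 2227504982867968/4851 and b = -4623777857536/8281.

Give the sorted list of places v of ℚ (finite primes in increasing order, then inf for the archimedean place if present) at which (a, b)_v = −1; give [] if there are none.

[19, 41]

Mod squares: a ≡ 402743, b ≡ -19. Check v ∈ {∞, 2, 3, 7, 11, 13, 19, 41, 47}.
v=3: a=3^-2·(≡2), b=3^0·(≡2) mod 3; (2|3)=-1, (2|3)=-1; (−1)^{-2·0·1}·(-1)^0·(-1)^-2 = +1.
v=7: a=7^-2·(≡6), b=7^-2·(≡2) mod 7; (6|7)=-1, (2|7)=+1; (−1)^{-2·-2·3}·(-1)^-2·(+1)^-2 = +1.
v=∞: 402743 > 0 and -19 < 0  ⇒  (a,b)_∞ = +1.
v=47: a=47^3·(≡5), b=47^2·(≡42) mod 47; (5|47)=-1, (42|47)=+1; (−1)^{3·2·23}·(-1)^2·(+1)^3 = +1.
v=19: a=19^1·(≡18), b=19^1·(≡18) mod 19; (18|19)=-1, (18|19)=-1; (−1)^{1·1·9}·(-1)^1·(-1)^1 = -1.
v=11: a=11^-1·(≡1), b=11^0·(≡1) mod 11; (1|11)=+1, (1|11)=+1; (−1)^{-1·0·5}·(+1)^0·(+1)^-1 = +1.
v=13: a=13^0·(≡12), b=13^-2·(≡2) mod 13; (12|13)=+1, (2|13)=-1; (−1)^{0·-2·6}·(+1)^-2·(-1)^0 = +1.
v=41: a=41^3·(≡14), b=41^2·(≡12) mod 41; (14|41)=-1, (12|41)=-1; (−1)^{3·2·20}·(-1)^2·(-1)^3 = -1.
v=2: v_2(a)=14, v_2(b)=16; units ≡ 7, 5 (mod 8); ε·ε+αω+βω = 1·0+14·1+16·0 ≡ 0  ⇒  (a,b)_2 = +1.
|Ram(402743, -19)| = 2, even; anisotropic at {19, 41}.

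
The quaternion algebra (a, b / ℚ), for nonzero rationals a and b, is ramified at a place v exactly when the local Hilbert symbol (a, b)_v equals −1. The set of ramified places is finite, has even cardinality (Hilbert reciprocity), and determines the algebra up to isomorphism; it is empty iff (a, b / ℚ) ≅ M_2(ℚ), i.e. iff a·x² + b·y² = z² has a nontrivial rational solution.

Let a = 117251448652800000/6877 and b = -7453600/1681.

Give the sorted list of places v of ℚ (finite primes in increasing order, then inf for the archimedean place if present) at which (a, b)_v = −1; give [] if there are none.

(a, b) ≡ (4290, -154) mod (ℚ^×)²; places V = {2, 3, 5, 7, 11, 13, 17, 23, 41, ∞}.
(a,b)_11: α=3, u≡5; β=3, v≡6 (mod 11); (5|11)=+1, (6|11)=-1; sign (−1)^1·+1^3·-1^3 = +1.
(a,b)_∞: sgn(4290)=+, sgn(-154)=−, so +1.
(a,b)_5: α=5, u≡3; β=2, v≡1 (mod 5); (3|5)=-1, (1|5)=+1; sign (−1)^0·-1^2·+1^5 = +1.
(a,b)_3: α=5, u≡2; β=0, v≡2 (mod 3); (2|3)=-1, (2|3)=-1; sign (−1)^0·-1^0·-1^5 = -1.
(a,b)_7: α=2, u≡6; β=1, v≡5 (mod 7); (6|7)=-1, (5|7)=-1; sign (−1)^0·-1^1·-1^2 = -1.
(a,b)_41: α=0, u≡24; β=-2, v≡36 (mod 41); (24|41)=-1, (36|41)=+1; sign (−1)^0·-1^-2·+1^0 = +1.
(a,b)_17: α=2, u≡12; β=0, v≡9 (mod 17); (12|17)=-1, (9|17)=+1; sign (−1)^0·-1^0·+1^2 = +1.
(a,b)_2: α=13, β=5; u≡1, v≡3 (mod 8); ε(u)ε(v)=0·1, αω(v)=13·1, βω(u)=5·0; sum ≡ 1  ⇒  -1.
(a,b)_23: α=-2, u≡1; β=0, v≡5 (mod 23); (1|23)=+1, (5|23)=-1; sign (−1)^0·+1^0·-1^-2 = +1.
(a,b)_13: α=-1, u≡5; β=0, v≡7 (mod 13); (5|13)=-1, (7|13)=-1; sign (−1)^0·-1^0·-1^-1 = -1.
(4290, -154 / ℚ) ramifies at {2, 3, 7, 13}: a division algebra.

[2, 3, 7, 13]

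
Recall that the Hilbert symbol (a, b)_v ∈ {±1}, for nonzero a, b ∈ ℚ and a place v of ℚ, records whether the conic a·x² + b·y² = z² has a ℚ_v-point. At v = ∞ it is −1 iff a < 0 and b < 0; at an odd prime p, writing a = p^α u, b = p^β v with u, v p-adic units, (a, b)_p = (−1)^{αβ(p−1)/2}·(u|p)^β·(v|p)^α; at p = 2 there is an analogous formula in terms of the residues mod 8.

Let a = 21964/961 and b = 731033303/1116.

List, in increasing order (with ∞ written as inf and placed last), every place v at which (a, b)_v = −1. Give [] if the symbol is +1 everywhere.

[11, 13]

(a, b) ≡ (19, 4433) mod (ℚ^×)²; places V = {2, 3, 7, 11, 13, 17, 19, 31, ∞}.
(a,b)_31: α=-2, u≡16; β=-1, v≡9 (mod 31); (16|31)=+1, (9|31)=+1; sign (−1)^0·+1^-1·+1^-2 = +1.
(a,b)_7: α=0, u≡6; β=2, v≡1 (mod 7); (6|7)=-1, (1|7)=+1; sign (−1)^0·-1^2·+1^0 = +1.
(a,b)_2: α=2, β=-2; u≡3, v≡1 (mod 8); ε(u)ε(v)=1·0, αω(v)=2·0, βω(u)=-2·1; sum ≡ 0  ⇒  +1.
(a,b)_17: α=2, u≡16; β=2, v≡15 (mod 17); (16|17)=+1, (15|17)=+1; sign (−1)^0·+1^2·+1^2 = +1.
(a,b)_11: α=0, u≡2; β=1, v≡10 (mod 11); (2|11)=-1, (10|11)=-1; sign (−1)^0·-1^1·-1^0 = -1.
(a,b)_13: α=0, u≡6; β=1, v≡1 (mod 13); (6|13)=-1, (1|13)=+1; sign (−1)^0·-1^1·+1^0 = -1.
(a,b)_∞: sgn(19)=+, sgn(4433)=+, so +1.
(a,b)_19: α=1, u≡17; β=2, v≡7 (mod 19); (17|19)=+1, (7|19)=+1; sign (−1)^0·+1^2·+1^1 = +1.
(a,b)_3: α=0, u≡1; β=-2, v≡2 (mod 3); (1|3)=+1, (2|3)=-1; sign (−1)^0·+1^-2·-1^0 = +1.
|Ram(19, 4433)| = 2, even; anisotropic at {11, 13}.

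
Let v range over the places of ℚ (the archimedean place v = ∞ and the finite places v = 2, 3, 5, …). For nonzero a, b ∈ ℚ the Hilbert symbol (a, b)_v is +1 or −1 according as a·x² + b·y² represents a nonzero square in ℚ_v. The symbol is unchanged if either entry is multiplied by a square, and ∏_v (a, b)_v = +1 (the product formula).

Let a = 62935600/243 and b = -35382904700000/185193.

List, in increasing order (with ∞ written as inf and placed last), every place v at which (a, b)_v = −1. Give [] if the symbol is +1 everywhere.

Mod squares: a ≡ 57, b ≡ -81510. Check v ∈ {∞, 2, 3, 5, 7, 11, 13, 19}.
v=19: a=19^1·(≡15), b=19^-3·(≡16) mod 19; (15|19)=-1, (16|19)=+1; (−1)^{1·-3·9}·(-1)^-3·(+1)^1 = +1.
v=5: a=5^2·(≡3), b=5^5·(≡2) mod 5; (3|5)=-1, (2|5)=-1; (−1)^{2·5·2}·(-1)^5·(-1)^2 = -1.
v=7: a=7^2·(≡1), b=7^0·(≡3) mod 7; (1|7)=+1, (3|7)=-1; (−1)^{2·0·3}·(+1)^0·(-1)^2 = +1.
v=3: a=3^-5·(≡1), b=3^-3·(≡1) mod 3; (1|3)=+1, (1|3)=+1; (−1)^{-5·-3·1}·(+1)^-3·(+1)^-5 = -1.
v=11: a=11^0·(≡2), b=11^5·(≡1) mod 11; (2|11)=-1, (1|11)=+1; (−1)^{0·5·5}·(-1)^5·(+1)^0 = -1.
v=2: v_2(a)=4, v_2(b)=5; units ≡ 1, 5 (mod 8); ε·ε+αω+βω = 0·0+4·1+5·0 ≡ 0  ⇒  (a,b)_2 = +1.
v=∞: 57 > 0 and -81510 < 0  ⇒  (a,b)_∞ = +1.
v=13: a=13^2·(≡6), b=13^3·(≡3) mod 13; (6|13)=-1, (3|13)=+1; (−1)^{2·3·6}·(-1)^3·(+1)^2 = -1.
|Ram(57, -81510)| = 4, even; anisotropic at {3, 5, 11, 13}.

[3, 5, 11, 13]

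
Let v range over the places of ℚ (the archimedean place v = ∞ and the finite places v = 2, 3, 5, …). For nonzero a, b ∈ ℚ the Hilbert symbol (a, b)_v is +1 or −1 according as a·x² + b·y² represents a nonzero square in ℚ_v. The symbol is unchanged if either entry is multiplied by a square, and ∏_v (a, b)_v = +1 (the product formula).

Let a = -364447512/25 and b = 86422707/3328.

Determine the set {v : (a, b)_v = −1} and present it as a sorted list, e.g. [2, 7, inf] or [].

(a, b) ≡ (-124982, 6279) mod (ℚ^×)²; places V = {2, 3, 5, 7, 11, 13, 19, 23, 47, ∞}.
(a,b)_23: α=1, u≡15; β=1, v≡10 (mod 23); (15|23)=-1, (10|23)=-1; sign (−1)^1·-1^1·-1^1 = -1.
(a,b)_47: α=0, u≡35; β=2, v≡24 (mod 47); (35|47)=-1, (24|47)=+1; sign (−1)^0·-1^2·+1^0 = +1.
(a,b)_∞: sgn(-124982)=−, sgn(6279)=+, so +1.
(a,b)_3: α=6, u≡1; β=5, v≡2 (mod 3); (1|3)=+1, (2|3)=-1; sign (−1)^0·+1^5·-1^6 = +1.
(a,b)_2: α=3, β=-8; u≡5, v≡7 (mod 8); ε(u)ε(v)=0·1, αω(v)=3·0, βω(u)=-8·1; sum ≡ 0  ⇒  +1.
(a,b)_7: α=0, u≡3; β=1, v≡4 (mod 7); (3|7)=-1, (4|7)=+1; sign (−1)^0·-1^1·+1^0 = -1.
(a,b)_11: α=1, u≡4; β=0, v≡5 (mod 11); (4|11)=+1, (5|11)=+1; sign (−1)^0·+1^0·+1^1 = +1.
(a,b)_13: α=1, u≡2; β=-1, v≡8 (mod 13); (2|13)=-1, (8|13)=-1; sign (−1)^0·-1^-1·-1^1 = +1.
(a,b)_5: α=-2, u≡3; β=0, v≡4 (mod 5); (3|5)=-1, (4|5)=+1; sign (−1)^0·-1^0·+1^-2 = +1.
(a,b)_19: α=1, u≡13; β=0, v≡16 (mod 19); (13|19)=-1, (16|19)=+1; sign (−1)^0·-1^0·+1^1 = +1.
(-124982, 6279 / ℚ) ramifies at {7, 23}: a division algebra.

[7, 23]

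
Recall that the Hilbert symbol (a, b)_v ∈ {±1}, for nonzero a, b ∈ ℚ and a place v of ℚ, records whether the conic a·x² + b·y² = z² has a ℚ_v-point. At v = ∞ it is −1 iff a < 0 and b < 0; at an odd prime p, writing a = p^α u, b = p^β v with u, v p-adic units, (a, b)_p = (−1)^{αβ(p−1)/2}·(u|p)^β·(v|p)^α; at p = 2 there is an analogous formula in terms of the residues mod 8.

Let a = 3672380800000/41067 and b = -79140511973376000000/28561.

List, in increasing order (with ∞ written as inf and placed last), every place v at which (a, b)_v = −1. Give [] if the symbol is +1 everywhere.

(a, b) ≡ (165, -714) mod (ℚ^×)²; places V = {2, 3, 5, 7, 11, 13, 17, 19, ∞}.
(a,b)_2: α=10, β=21; u≡5, v≡3 (mod 8); ε(u)ε(v)=0·1, αω(v)=10·1, βω(u)=21·1; sum ≡ 1  ⇒  -1.
(a,b)_17: α=2, u≡7; β=5, v≡4 (mod 17); (7|17)=-1, (4|17)=+1; sign (−1)^0·-1^5·+1^2 = -1.
(a,b)_13: α=-2, u≡9; β=-4, v≡4 (mod 13); (9|13)=+1, (4|13)=+1; sign (−1)^0·+1^-4·+1^-2 = +1.
(a,b)_11: α=1, u≡4; β=0, v≡3 (mod 11); (4|11)=+1, (3|11)=+1; sign (−1)^0·+1^0·+1^1 = +1.
(a,b)_7: α=0, u≡2; β=1, v≡3 (mod 7); (2|7)=+1, (3|7)=-1; sign (−1)^0·+1^1·-1^0 = +1.
(a,b)_3: α=-5, u≡1; β=5, v≡2 (mod 3); (1|3)=+1, (2|3)=-1; sign (−1)^1·+1^5·-1^-5 = +1.
(a,b)_∞: sgn(165)=+, sgn(-714)=−, so +1.
(a,b)_19: α=2, u≡15; β=0, v≡15 (mod 19); (15|19)=-1, (15|19)=-1; sign (−1)^0·-1^0·-1^2 = +1.
(a,b)_5: α=5, u≡3; β=6, v≡1 (mod 5); (3|5)=-1, (1|5)=+1; sign (−1)^0·-1^6·+1^5 = +1.
Ram(165, -714) = {2, 17}; no ℚ_2-point on the conic.

[2, 17]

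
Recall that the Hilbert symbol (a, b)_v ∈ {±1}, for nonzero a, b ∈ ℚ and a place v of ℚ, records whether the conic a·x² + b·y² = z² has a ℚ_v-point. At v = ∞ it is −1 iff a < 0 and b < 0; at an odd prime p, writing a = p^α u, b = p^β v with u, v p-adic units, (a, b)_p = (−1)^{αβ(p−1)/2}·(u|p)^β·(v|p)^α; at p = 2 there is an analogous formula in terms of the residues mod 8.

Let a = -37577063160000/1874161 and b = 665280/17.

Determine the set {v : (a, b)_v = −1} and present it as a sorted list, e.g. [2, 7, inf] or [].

[3, 11, 13, 17]

Mod squares: a ≡ -91, b ≡ 19635. Check v ∈ {∞, 2, 3, 5, 7, 11, 13, 17, 37}.
v=3: a=3^6·(≡2), b=3^3·(≡2) mod 3; (2|3)=-1, (2|3)=-1; (−1)^{6·3·1}·(-1)^3·(-1)^6 = -1.
v=∞: -91 < 0 and 19635 > 0  ⇒  (a,b)_∞ = +1.
v=7: a=7^3·(≡2), b=7^1·(≡5) mod 7; (2|7)=+1, (5|7)=-1; (−1)^{3·1·3}·(+1)^1·(-1)^3 = +1.
v=37: a=37^-4·(≡14), b=37^0·(≡36) mod 37; (14|37)=-1, (36|37)=+1; (−1)^{-4·0·18}·(-1)^0·(+1)^-4 = +1.
v=13: a=13^1·(≡5), b=13^0·(≡11) mod 13; (5|13)=-1, (11|13)=-1; (−1)^{1·0·6}·(-1)^0·(-1)^1 = -1.
v=2: v_2(a)=6, v_2(b)=6; units ≡ 5, 3 (mod 8); ε·ε+αω+βω = 0·1+6·1+6·1 ≡ 0  ⇒  (a,b)_2 = +1.
v=11: a=11^0·(≡7), b=11^1·(≡4) mod 11; (7|11)=-1, (4|11)=+1; (−1)^{0·1·5}·(-1)^1·(+1)^0 = -1.
v=17: a=17^2·(≡11), b=17^-1·(≡2) mod 17; (11|17)=-1, (2|17)=+1; (−1)^{2·-1·8}·(-1)^-1·(+1)^2 = -1.
v=5: a=5^4·(≡4), b=5^1·(≡3) mod 5; (4|5)=+1, (3|5)=-1; (−1)^{4·1·2}·(+1)^1·(-1)^4 = +1.
Ram(-91, 19635) = {3, 11, 13, 17}; no ℚ_3-point on the conic.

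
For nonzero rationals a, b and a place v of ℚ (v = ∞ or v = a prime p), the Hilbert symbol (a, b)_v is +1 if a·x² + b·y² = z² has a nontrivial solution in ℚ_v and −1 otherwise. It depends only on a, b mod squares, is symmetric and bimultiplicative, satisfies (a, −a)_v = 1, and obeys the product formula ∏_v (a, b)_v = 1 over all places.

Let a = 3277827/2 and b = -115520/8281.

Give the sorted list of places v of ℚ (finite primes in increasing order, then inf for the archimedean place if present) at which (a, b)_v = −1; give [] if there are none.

[]

(a, b) ≡ (80934, -5) mod (ℚ^×)²; places V = {2, 3, 5, 7, 13, 19, 41, 47, ∞}.
(a,b)_∞: sgn(80934)=+, sgn(-5)=−, so +1.
(a,b)_2: α=-1, β=6; u≡3, v≡3 (mod 8); ε(u)ε(v)=1·1, αω(v)=-1·1, βω(u)=6·1; sum ≡ 0  ⇒  +1.
(a,b)_13: α=0, u≡10; β=-2, v≡5 (mod 13); (10|13)=+1, (5|13)=-1; sign (−1)^0·+1^-2·-1^0 = +1.
(a,b)_5: α=0, u≡1; β=1, v≡1 (mod 5); (1|5)=+1, (1|5)=+1; sign (−1)^0·+1^1·+1^0 = +1.
(a,b)_19: α=0, u≡2; β=2, v≡18 (mod 19); (2|19)=-1, (18|19)=-1; sign (−1)^0·-1^2·-1^0 = +1.
(a,b)_41: α=1, u≡19; β=0, v≡23 (mod 41); (19|41)=-1, (23|41)=+1; sign (−1)^0·-1^0·+1^1 = +1.
(a,b)_3: α=5, u≡2; β=0, v≡1 (mod 3); (2|3)=-1, (1|3)=+1; sign (−1)^0·-1^0·+1^5 = +1.
(a,b)_47: α=1, u≡20; β=0, v≡32 (mod 47); (20|47)=-1, (32|47)=+1; sign (−1)^0·-1^0·+1^1 = +1.
(a,b)_7: α=1, u≡5; β=-2, v≡1 (mod 7); (5|7)=-1, (1|7)=+1; sign (−1)^0·-1^-2·+1^1 = +1.
Every local symbol is +1, so the conic 80934·x² + -5·y² = z² has ℚ_v-points for all v and hence a ℚ-point; (a, b / ℚ) ≅ M_2(ℚ).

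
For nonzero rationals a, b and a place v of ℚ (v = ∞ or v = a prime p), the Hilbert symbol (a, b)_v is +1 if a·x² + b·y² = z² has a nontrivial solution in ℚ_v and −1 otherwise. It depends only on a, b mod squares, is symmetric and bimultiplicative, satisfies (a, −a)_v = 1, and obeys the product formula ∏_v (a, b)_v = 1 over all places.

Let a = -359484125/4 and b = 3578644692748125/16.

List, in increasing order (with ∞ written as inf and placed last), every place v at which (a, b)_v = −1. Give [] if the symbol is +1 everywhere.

[5, 7, 11, 13]

Mod squares: a ≡ -85085, b ≡ 13. Check v ∈ {∞, 2, 3, 5, 7, 11, 13, 17}.
v=∞: -85085 < 0 and 13 > 0  ⇒  (a,b)_∞ = +1.
v=11: a=11^1·(≡5), b=11^2·(≡10) mod 11; (5|11)=+1, (10|11)=-1; (−1)^{1·2·5}·(+1)^2·(-1)^1 = -1.
v=13: a=13^3·(≡8), b=13^5·(≡9) mod 13; (8|13)=-1, (9|13)=+1; (−1)^{3·5·6}·(-1)^5·(+1)^3 = -1.
v=3: a=3^0·(≡1), b=3^2·(≡1) mod 3; (1|3)=+1, (1|3)=+1; (−1)^{0·2·1}·(+1)^2·(+1)^0 = +1.
v=2: v_2(a)=-2, v_2(b)=-4; units ≡ 3, 5 (mod 8); ε·ε+αω+βω = 1·0+-2·1+-4·1 ≡ 0  ⇒  (a,b)_2 = +1.
v=7: a=7^1·(≡4), b=7^2·(≡6) mod 7; (4|7)=+1, (6|7)=-1; (−1)^{1·2·3}·(+1)^2·(-1)^1 = -1.
v=17: a=17^1·(≡14), b=17^2·(≡15) mod 17; (14|17)=-1, (15|17)=+1; (−1)^{1·2·8}·(-1)^2·(+1)^1 = +1.
v=5: a=5^3·(≡3), b=5^4·(≡2) mod 5; (3|5)=-1, (2|5)=-1; (−1)^{3·4·2}·(-1)^4·(-1)^3 = -1.
|Ram(-85085, 13)| = 4, even; anisotropic at {5, 7, 11, 13}.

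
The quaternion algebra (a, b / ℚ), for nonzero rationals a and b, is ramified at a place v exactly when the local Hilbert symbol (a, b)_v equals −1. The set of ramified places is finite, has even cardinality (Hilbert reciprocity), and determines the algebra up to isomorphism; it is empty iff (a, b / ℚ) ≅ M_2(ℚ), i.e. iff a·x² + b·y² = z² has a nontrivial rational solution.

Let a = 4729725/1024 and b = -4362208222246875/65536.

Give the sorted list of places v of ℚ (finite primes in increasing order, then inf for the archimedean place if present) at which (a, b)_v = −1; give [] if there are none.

Mod squares: a ≡ 429, b ≡ -195. Check v ∈ {∞, 2, 3, 5, 7, 11, 13}.
v=3: a=3^3·(≡2), b=3^7·(≡1) mod 3; (2|3)=-1, (1|3)=+1; (−1)^{3·7·1}·(-1)^7·(+1)^3 = +1.
v=13: a=13^1·(≡2), b=13^3·(≡2) mod 13; (2|13)=-1, (2|13)=-1; (−1)^{1·3·6}·(-1)^3·(-1)^1 = +1.
v=2: v_2(a)=-10, v_2(b)=-16; units ≡ 5, 5 (mod 8); ε·ε+αω+βω = 0·0+-10·1+-16·1 ≡ 0  ⇒  (a,b)_2 = +1.
v=11: a=11^1·(≡7), b=11^2·(≡9) mod 11; (7|11)=-1, (9|11)=+1; (−1)^{1·2·5}·(-1)^2·(+1)^1 = +1.
v=∞: 429 > 0 and -195 < 0  ⇒  (a,b)_∞ = +1.
v=5: a=5^2·(≡1), b=5^5·(≡1) mod 5; (1|5)=+1, (1|5)=+1; (−1)^{2·5·2}·(+1)^5·(+1)^2 = +1.
v=7: a=7^2·(≡1), b=7^4·(≡2) mod 7; (1|7)=+1, (2|7)=+1; (−1)^{2·4·3}·(+1)^4·(+1)^2 = +1.
Ram(a, b) = ∅: the form 429·x² + -195·y² − z² is isotropic over every ℚ_v, so by Hasse–Minkowski it is isotropic over ℚ.

[]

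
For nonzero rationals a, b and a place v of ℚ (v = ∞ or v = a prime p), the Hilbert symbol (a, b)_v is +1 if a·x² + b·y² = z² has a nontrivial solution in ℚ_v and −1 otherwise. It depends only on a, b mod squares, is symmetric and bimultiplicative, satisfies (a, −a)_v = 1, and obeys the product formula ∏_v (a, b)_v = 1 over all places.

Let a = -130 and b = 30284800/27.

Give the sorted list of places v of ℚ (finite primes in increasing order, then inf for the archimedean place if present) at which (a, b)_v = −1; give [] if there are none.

[2, 3, 7, 13]

Mod squares: a ≡ -130, b ≡ 21. Check v ∈ {∞, 2, 3, 5, 7, 13}.
v=2: v_2(a)=1, v_2(b)=10; units ≡ 7, 5 (mod 8); ε·ε+αω+βω = 1·0+1·1+10·0 ≡ 1  ⇒  (a,b)_2 = -1.
v=3: a=3^0·(≡2), b=3^-3·(≡1) mod 3; (2|3)=-1, (1|3)=+1; (−1)^{0·-3·1}·(-1)^-3·(+1)^0 = -1.
v=13: a=13^1·(≡3), b=13^2·(≡8) mod 13; (3|13)=+1, (8|13)=-1; (−1)^{1·2·6}·(+1)^2·(-1)^1 = -1.
v=5: a=5^1·(≡4), b=5^2·(≡1) mod 5; (4|5)=+1, (1|5)=+1; (−1)^{1·2·2}·(+1)^2·(+1)^1 = +1.
v=7: a=7^0·(≡3), b=7^1·(≡6) mod 7; (3|7)=-1, (6|7)=-1; (−1)^{0·1·3}·(-1)^1·(-1)^0 = -1.
v=∞: -130 < 0 and 21 > 0  ⇒  (a,b)_∞ = +1.
(-130, 21 / ℚ) ramifies at {2, 3, 7, 13}: a division algebra.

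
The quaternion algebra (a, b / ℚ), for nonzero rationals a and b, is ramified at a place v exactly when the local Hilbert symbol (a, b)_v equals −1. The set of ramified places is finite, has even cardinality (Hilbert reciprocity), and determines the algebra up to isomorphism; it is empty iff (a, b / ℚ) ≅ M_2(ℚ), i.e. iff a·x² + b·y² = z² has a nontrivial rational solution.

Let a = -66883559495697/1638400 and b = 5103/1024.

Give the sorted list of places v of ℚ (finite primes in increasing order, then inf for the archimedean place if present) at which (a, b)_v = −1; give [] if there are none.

Mod squares: a ≡ -52417, b ≡ 7. Check v ∈ {∞, 2, 3, 5, 7, 23, 43, 53}.
v=23: a=23^1·(≡20), b=23^0·(≡17) mod 23; (20|23)=-1, (17|23)=-1; (−1)^{1·0·11}·(-1)^0·(-1)^1 = -1.
v=3: a=3^12·(≡2), b=3^6·(≡1) mod 3; (2|3)=-1, (1|3)=+1; (−1)^{12·6·1}·(-1)^6·(+1)^12 = +1.
v=2: v_2(a)=-16, v_2(b)=-10; units ≡ 7, 7 (mod 8); ε·ε+αω+βω = 1·1+-16·0+-10·0 ≡ 1  ⇒  (a,b)_2 = -1.
v=5: a=5^-2·(≡3), b=5^0·(≡2) mod 5; (3|5)=-1, (2|5)=-1; (−1)^{-2·0·2}·(-1)^0·(-1)^-2 = +1.
v=7: a=7^4·(≡6), b=7^1·(≡4) mod 7; (6|7)=-1, (4|7)=+1; (−1)^{4·1·3}·(-1)^1·(+1)^4 = -1.
v=43: a=43^1·(≡30), b=43^0·(≡34) mod 43; (30|43)=-1, (34|43)=-1; (−1)^{1·0·21}·(-1)^0·(-1)^1 = -1.
v=∞: -52417 < 0 and 7 > 0  ⇒  (a,b)_∞ = +1.
v=53: a=53^1·(≡45), b=53^0·(≡4) mod 53; (45|53)=-1, (4|53)=+1; (−1)^{1·0·26}·(-1)^0·(+1)^1 = +1.
(-52417, 7 / ℚ) ramifies at {2, 7, 23, 43}: a division algebra.

[2, 7, 23, 43]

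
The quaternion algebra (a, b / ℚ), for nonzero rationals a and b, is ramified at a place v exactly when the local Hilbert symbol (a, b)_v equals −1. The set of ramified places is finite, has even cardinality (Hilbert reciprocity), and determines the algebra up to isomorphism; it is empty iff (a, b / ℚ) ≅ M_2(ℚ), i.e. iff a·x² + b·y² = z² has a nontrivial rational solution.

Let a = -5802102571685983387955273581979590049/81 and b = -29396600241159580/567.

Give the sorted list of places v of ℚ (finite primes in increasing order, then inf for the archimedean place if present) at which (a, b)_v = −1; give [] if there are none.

[2, 11, 13, 31, 41, 47, 53, inf]

Mod squares: a ≡ -275561, b ≡ -269384300185. Check v ∈ {∞, 2, 3, 5, 7, 11, 13, 17, 19, 23, 31, 41, 47, 53}.
v=3: a=3^-4·(≡1), b=3^-4·(≡2) mod 3; (1|3)=+1, (2|3)=-1; (−1)^{-4·-4·1}·(+1)^-4·(-1)^-4 = +1.
v=2: v_2(a)=0, v_2(b)=2; units ≡ 7, 7 (mod 8); ε·ε+αω+βω = 1·1+0·0+2·0 ≡ 1  ⇒  (a,b)_2 = -1.
v=41: a=41^3·(≡24), b=41^1·(≡10) mod 41; (24|41)=-1, (10|41)=+1; (−1)^{3·1·20}·(-1)^1·(+1)^3 = -1.
v=7: a=7^4·(≡2), b=7^-1·(≡3) mod 7; (2|7)=+1, (3|7)=-1; (−1)^{4·-1·3}·(+1)^-1·(-1)^4 = +1.
v=5: a=5^0·(≡1), b=5^1·(≡2) mod 5; (1|5)=+1, (2|5)=-1; (−1)^{0·1·2}·(+1)^1·(-1)^0 = +1.
v=47: a=47^3·(≡6), b=47^1·(≡1) mod 47; (6|47)=+1, (1|47)=+1; (−1)^{3·1·23}·(+1)^1·(+1)^3 = -1.
v=13: a=13^3·(≡6), b=13^1·(≡12) mod 13; (6|13)=-1, (12|13)=+1; (−1)^{3·1·6}·(-1)^1·(+1)^3 = -1.
v=53: a=53^2·(≡14), b=53^1·(≡5) mod 53; (14|53)=-1, (5|53)=-1; (−1)^{2·1·26}·(-1)^1·(-1)^2 = -1.
v=19: a=19^0·(≡10), b=19^2·(≡15) mod 19; (10|19)=-1, (15|19)=-1; (−1)^{0·2·9}·(-1)^2·(-1)^0 = +1.
v=31: a=31^2·(≡30), b=31^1·(≡13) mod 31; (30|31)=-1, (13|31)=-1; (−1)^{2·1·15}·(-1)^1·(-1)^2 = -1.
v=23: a=23^6·(≡3), b=23^2·(≡16) mod 23; (3|23)=+1, (16|23)=+1; (−1)^{6·2·11}·(+1)^2·(+1)^6 = +1.
v=11: a=11^3·(≡6), b=11^1·(≡2) mod 11; (6|11)=-1, (2|11)=-1; (−1)^{3·1·5}·(-1)^1·(-1)^3 = -1.
v=∞: -275561 < 0 and -269384300185 < 0  ⇒  (a,b)_∞ = -1.
v=17: a=17^2·(≡15), b=17^1·(≡5) mod 17; (15|17)=+1, (5|17)=-1; (−1)^{2·1·8}·(+1)^1·(-1)^2 = +1.
(-275561, -269384300185 / ℚ) ramifies at {2, 11, 13, 31, 41, 47, 53, ∞}: a division algebra.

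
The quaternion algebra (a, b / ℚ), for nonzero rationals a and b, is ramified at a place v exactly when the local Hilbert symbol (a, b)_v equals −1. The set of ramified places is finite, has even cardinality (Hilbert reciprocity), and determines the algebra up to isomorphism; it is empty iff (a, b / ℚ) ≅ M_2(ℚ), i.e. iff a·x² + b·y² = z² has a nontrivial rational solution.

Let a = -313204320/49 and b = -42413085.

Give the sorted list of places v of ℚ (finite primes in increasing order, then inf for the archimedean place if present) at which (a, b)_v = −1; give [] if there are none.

[2, 5, 11, inf]

Mod squares: a ≡ -1430, b ≡ -165. Check v ∈ {∞, 2, 3, 5, 7, 11, 13}.
v=7: a=7^-2·(≡5), b=7^0·(≡6) mod 7; (5|7)=-1, (6|7)=-1; (−1)^{-2·0·3}·(-1)^0·(-1)^-2 = +1.
v=11: a=11^1·(≡10), b=11^1·(≡7) mod 11; (10|11)=-1, (7|11)=-1; (−1)^{1·1·5}·(-1)^1·(-1)^1 = -1.
v=∞: -1430 < 0 and -165 < 0  ⇒  (a,b)_∞ = -1.
v=5: a=5^1·(≡4), b=5^1·(≡3) mod 5; (4|5)=+1, (3|5)=-1; (−1)^{1·1·2}·(+1)^1·(-1)^1 = -1.
v=3: a=3^4·(≡1), b=3^3·(≡2) mod 3; (1|3)=+1, (2|3)=-1; (−1)^{4·3·1}·(+1)^3·(-1)^4 = +1.
v=13: a=13^3·(≡5), b=13^4·(≡10) mod 13; (5|13)=-1, (10|13)=+1; (−1)^{3·4·6}·(-1)^4·(+1)^3 = +1.
v=2: v_2(a)=5, v_2(b)=0; units ≡ 5, 3 (mod 8); ε·ε+αω+βω = 0·1+5·1+0·1 ≡ 1  ⇒  (a,b)_2 = -1.
Ram(-1430, -165) = {2, 5, 11, ∞}; no ℚ_2-point on the conic.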